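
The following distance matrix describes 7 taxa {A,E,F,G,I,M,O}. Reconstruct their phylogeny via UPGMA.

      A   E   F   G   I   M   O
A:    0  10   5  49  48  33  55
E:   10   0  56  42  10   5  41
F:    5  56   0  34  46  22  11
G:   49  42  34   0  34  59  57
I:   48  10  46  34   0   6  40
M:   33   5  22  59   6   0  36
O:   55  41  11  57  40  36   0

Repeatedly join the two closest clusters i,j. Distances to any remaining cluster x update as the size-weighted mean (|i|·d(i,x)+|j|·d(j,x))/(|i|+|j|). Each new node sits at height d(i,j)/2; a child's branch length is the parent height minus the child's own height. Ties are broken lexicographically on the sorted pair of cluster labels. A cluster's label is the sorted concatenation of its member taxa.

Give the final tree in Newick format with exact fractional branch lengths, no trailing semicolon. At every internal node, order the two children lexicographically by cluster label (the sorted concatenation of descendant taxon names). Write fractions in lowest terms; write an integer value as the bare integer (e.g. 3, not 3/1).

((((A:5/2,F:5/2):14,O:33/2):35/18,((E:5/2,M:5/2):3/2,I:4):130/9):161/36,G:275/12)

iteration 1: select A,F (d=5); attach at lengths (5/2, 5/2); label the merged cluster AF
  updated: d(AF,E)=33, d(AF,G)=83/2, d(AF,I)=47, d(AF,M)=55/2, d(AF,O)=33
iteration 2: select E,M (d=5); attach at lengths (5/2, 5/2); label the merged cluster EM
  updated: d(AF,EM)=121/4, d(EM,G)=101/2, d(EM,I)=8, d(EM,O)=77/2
iteration 3: select EM,I (d=8); attach at lengths (3/2, 4); label the merged cluster EIM
  updated: d(AF,EIM)=215/6, d(EIM,G)=45, d(EIM,O)=39
iteration 4: select AF,O (d=33); attach at lengths (14, 33/2); label the merged cluster AFO
  updated: d(AFO,EIM)=332/9, d(AFO,G)=140/3
iteration 5: select AFO,EIM (d=332/9); attach at lengths (35/18, 130/9); label the merged cluster AEFIMO
  updated: d(AEFIMO,G)=275/6
iteration 6: select AEFIMO,G (d=275/6); attach at lengths (161/36, 275/12); label the merged cluster AEFGIMO
final tree: ((((A:5/2,F:5/2):14,O:33/2):35/18,((E:5/2,M:5/2):3/2,I:4):130/9):161/36,G:275/12)
total length: 808/9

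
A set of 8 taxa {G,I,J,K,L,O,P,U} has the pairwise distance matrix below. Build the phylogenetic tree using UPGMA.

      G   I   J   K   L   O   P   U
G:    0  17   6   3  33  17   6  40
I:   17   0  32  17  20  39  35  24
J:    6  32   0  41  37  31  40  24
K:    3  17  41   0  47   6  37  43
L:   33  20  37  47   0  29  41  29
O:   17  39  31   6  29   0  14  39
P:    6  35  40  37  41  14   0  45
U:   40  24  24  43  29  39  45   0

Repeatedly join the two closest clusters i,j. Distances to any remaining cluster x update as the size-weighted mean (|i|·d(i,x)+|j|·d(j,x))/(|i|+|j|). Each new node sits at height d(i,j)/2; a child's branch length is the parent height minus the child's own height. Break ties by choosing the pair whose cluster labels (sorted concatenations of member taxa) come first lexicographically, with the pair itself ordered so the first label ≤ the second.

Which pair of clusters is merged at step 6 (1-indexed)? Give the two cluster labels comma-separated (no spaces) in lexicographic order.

1. join G+K (d=3) ⇒ GK; edges |G|=3/2, |K|=3/2
  updated: d(GK,I)=17, d(GK,J)=47/2, d(GK,L)=40, d(GK,O)=23/2, d(GK,P)=43/2, d(GK,U)=83/2
2. join GK+O (d=23/2) ⇒ GKO; edges |GK|=17/4, |O|=23/4
  updated: d(GKO,I)=73/3, d(GKO,J)=26, d(GKO,L)=109/3, d(GKO,P)=19, d(GKO,U)=122/3
3. join GKO+P (d=19) ⇒ GKOP; edges |GKO|=15/4, |P|=19/2
  updated: d(GKOP,I)=27, d(GKOP,J)=59/2, d(GKOP,L)=75/2, d(GKOP,U)=167/4
4. join I+L (d=20) ⇒ IL; edges |I|=10, |L|=10
  updated: d(GKOP,IL)=129/4, d(IL,J)=69/2, d(IL,U)=53/2
5. join J+U (d=24) ⇒ JU; edges |J|=12, |U|=12
  updated: d(GKOP,JU)=285/8, d(IL,JU)=61/2
6. join IL+JU (d=61/2) ⇒ IJLU; edges |IL|=21/4, |JU|=13/4
  updated: d(GKOP,IJLU)=543/16
7. join GKOP+IJLU (d=543/16) ⇒ GIJKLOPU; edges |GKOP|=239/32, |IJLU|=55/32
final tree: ((((G:3/2,K:3/2):17/4,O:23/4):15/4,P:19/2):239/32,((I:10,L:10):21/4,(J:12,U:12):13/4):55/32)
total length: 1407/16

IL,JU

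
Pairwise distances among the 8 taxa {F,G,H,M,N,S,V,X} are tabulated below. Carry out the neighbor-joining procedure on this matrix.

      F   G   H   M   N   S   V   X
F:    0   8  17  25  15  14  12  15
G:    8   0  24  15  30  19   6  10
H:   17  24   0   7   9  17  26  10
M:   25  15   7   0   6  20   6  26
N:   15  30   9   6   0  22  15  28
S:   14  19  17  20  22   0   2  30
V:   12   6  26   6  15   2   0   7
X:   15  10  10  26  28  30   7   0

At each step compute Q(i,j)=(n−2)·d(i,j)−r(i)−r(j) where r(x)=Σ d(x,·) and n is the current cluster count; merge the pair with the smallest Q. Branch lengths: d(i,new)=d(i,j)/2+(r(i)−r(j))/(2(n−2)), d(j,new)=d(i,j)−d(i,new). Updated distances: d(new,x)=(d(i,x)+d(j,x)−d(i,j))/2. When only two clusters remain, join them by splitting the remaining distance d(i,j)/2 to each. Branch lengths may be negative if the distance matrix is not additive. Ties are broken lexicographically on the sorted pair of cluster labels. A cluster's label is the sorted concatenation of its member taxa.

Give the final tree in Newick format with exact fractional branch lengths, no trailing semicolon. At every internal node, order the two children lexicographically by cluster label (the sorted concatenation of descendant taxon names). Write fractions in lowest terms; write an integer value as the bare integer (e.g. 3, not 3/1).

step 1: merge (M,N) at d=6, Q=-194; branch lengths M→4/3, N→14/3; new cluster MN
  updated: d(F,MN)=17, d(G,MN)=39/2, d(H,MN)=5, d(MN,S)=18, d(MN,V)=15/2, d(MN,X)=24
step 2: merge (H,MN) at d=5, Q=-165; branch lengths H→33/10, MN→17/10; new cluster HMN
  updated: d(F,HMN)=29/2, d(G,HMN)=77/4, d(HMN,S)=15, d(HMN,V)=57/4, d(HMN,X)=29/2
step 3: merge (S,V) at d=2, Q=-453/4; branch lengths S→187/32, V→-123/32; new cluster SV
  updated: d(F,SV)=12, d(G,SV)=23/2, d(HMN,SV)=109/8, d(SV,X)=35/2
step 4: merge (G,X) at d=10, Q=-303/4; branch lengths G→29/8, X→51/8; new cluster GX
  updated: d(F,GX)=13/2, d(GX,HMN)=95/8, d(GX,SV)=19/2
step 5: merge (F,GX) at d=13/2, Q=-383/8; branch lengths F→145/32, GX→63/32; new cluster FGX
  updated: d(FGX,HMN)=159/16, d(FGX,SV)=15/2
step 6: merge (FGX,HMN) at d=159/16, Q=-497/16; branch lengths FGX→61/32, HMN→257/32; new cluster FGHMNX
  updated: d(FGHMNX,SV)=179/32
step 7: merge (FGHMNX,SV) at d=179/32; branch lengths FGHMNX→179/64, SV→179/64; new cluster FGHMNSVX
final tree: (((F:145/32,(G:29/8,X:51/8):63/32):61/32,(H:33/10,(M:4/3,N:14/3):17/10):257/32):179/64,(S:187/32,V:-123/32):179/64)
total length: 1441/32

(((F:145/32,(G:29/8,X:51/8):63/32):61/32,(H:33/10,(M:4/3,N:14/3):17/10):257/32):179/64,(S:187/32,V:-123/32):179/64)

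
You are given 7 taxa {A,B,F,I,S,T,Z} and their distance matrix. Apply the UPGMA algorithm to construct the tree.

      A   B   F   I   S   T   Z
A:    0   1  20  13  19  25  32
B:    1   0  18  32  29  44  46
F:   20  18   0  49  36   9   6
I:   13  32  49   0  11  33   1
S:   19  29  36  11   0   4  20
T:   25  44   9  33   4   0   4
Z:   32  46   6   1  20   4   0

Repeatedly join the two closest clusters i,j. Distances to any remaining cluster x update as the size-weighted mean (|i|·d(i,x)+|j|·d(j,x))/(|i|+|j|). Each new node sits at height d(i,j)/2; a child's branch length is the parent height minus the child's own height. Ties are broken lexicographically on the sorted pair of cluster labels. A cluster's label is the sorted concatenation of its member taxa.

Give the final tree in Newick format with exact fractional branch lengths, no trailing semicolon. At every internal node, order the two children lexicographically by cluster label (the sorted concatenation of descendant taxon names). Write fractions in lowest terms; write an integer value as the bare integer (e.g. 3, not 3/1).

(((A:1/2,B:1/2):9,F:19/2):14/3,((I:1/2,Z:1/2):8,(S:2,T:2):13/2):17/3)

1. join A+B (d=1) ⇒ AB; edges |A|=1/2, |B|=1/2
  updated: d(AB,F)=19, d(AB,I)=45/2, d(AB,S)=24, d(AB,T)=69/2, d(AB,Z)=39
2. join I+Z (d=1) ⇒ IZ; edges |I|=1/2, |Z|=1/2
  updated: d(AB,IZ)=123/4, d(F,IZ)=55/2, d(IZ,S)=31/2, d(IZ,T)=37/2
3. join S+T (d=4) ⇒ ST; edges |S|=2, |T|=2
  updated: d(AB,ST)=117/4, d(F,ST)=45/2, d(IZ,ST)=17
4. join IZ+ST (d=17) ⇒ ISTZ; edges |IZ|=8, |ST|=13/2
  updated: d(AB,ISTZ)=30, d(F,ISTZ)=25
5. join AB+F (d=19) ⇒ ABF; edges |AB|=9, |F|=19/2
  updated: d(ABF,ISTZ)=85/3
6. join ABF+ISTZ (d=85/3) ⇒ ABFISTZ; edges |ABF|=14/3, |ISTZ|=17/3
final tree: (((A:1/2,B:1/2):9,F:19/2):14/3,((I:1/2,Z:1/2):8,(S:2,T:2):13/2):17/3)
total length: 148/3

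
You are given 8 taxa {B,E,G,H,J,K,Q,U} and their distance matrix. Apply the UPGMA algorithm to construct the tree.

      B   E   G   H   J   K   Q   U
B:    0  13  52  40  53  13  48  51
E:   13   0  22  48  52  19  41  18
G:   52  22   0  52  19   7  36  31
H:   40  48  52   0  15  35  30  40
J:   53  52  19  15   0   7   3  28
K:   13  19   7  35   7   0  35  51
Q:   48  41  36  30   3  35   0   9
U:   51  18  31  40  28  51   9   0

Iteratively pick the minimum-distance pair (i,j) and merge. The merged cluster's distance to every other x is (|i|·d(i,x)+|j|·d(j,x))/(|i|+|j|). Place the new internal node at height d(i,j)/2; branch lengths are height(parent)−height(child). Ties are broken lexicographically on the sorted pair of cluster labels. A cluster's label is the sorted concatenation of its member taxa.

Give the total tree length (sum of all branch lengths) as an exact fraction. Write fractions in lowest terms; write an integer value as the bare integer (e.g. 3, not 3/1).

4163/48

1. join J+Q (d=3) ⇒ JQ; edges |J|=3/2, |Q|=3/2
  updated: d(B,JQ)=101/2, d(E,JQ)=93/2, d(G,JQ)=55/2, d(H,JQ)=45/2, d(JQ,K)=21, d(JQ,U)=37/2
2. join G+K (d=7) ⇒ GK; edges |G|=7/2, |K|=7/2
  updated: d(B,GK)=65/2, d(E,GK)=41/2, d(GK,H)=87/2, d(GK,JQ)=97/4, d(GK,U)=41
3. join B+E (d=13) ⇒ BE; edges |B|=13/2, |E|=13/2
  updated: d(BE,GK)=53/2, d(BE,H)=44, d(BE,JQ)=97/2, d(BE,U)=69/2
4. join JQ+U (d=37/2) ⇒ JQU; edges |JQ|=31/4, |U|=37/4
  updated: d(BE,JQU)=263/6, d(GK,JQU)=179/6, d(H,JQU)=85/3
5. join BE+GK (d=53/2) ⇒ BEGK; edges |BE|=27/4, |GK|=39/4
  updated: d(BEGK,H)=175/4, d(BEGK,JQU)=221/6
6. join H+JQU (d=85/3) ⇒ HJQU; edges |H|=85/6, |JQU|=59/12
  updated: d(BEGK,HJQU)=617/16
7. join BEGK+HJQU (d=617/16) ⇒ BEGHJKQU; edges |BEGK|=193/32, |HJQU|=491/96
final tree: (((B:13/2,E:13/2):27/4,(G:7/2,K:7/2):39/4):193/32,(H:85/6,((J:3/2,Q:3/2):31/4,U:37/4):59/12):491/96)
total length: 4163/48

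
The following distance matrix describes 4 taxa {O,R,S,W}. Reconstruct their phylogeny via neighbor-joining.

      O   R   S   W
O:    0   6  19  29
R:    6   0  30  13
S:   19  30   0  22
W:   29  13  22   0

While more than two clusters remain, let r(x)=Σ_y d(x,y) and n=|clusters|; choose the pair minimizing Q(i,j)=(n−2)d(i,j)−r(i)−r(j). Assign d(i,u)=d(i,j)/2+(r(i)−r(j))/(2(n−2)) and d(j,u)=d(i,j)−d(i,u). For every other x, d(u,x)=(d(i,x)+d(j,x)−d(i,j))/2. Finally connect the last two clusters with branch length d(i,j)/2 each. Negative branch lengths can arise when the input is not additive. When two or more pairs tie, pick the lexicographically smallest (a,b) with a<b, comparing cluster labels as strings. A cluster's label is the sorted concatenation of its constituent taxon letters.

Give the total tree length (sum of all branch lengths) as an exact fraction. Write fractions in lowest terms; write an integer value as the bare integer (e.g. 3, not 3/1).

147/4

iteration 1: select O,R (d=6, Q=-91); attach at lengths (17/4, 7/4); label the merged cluster OR
  updated: d(OR,S)=43/2, d(OR,W)=18
iteration 2: select OR,S (d=43/2, Q=-123/2); attach at lengths (35/4, 51/4); label the merged cluster ORS
  updated: d(ORS,W)=37/4
iteration 3: select ORS,W (d=37/4); attach at lengths (37/8, 37/8); label the merged cluster ORSW
final tree: (((O:17/4,R:7/4):35/4,S:51/4):37/8,W:37/8)
total length: 147/4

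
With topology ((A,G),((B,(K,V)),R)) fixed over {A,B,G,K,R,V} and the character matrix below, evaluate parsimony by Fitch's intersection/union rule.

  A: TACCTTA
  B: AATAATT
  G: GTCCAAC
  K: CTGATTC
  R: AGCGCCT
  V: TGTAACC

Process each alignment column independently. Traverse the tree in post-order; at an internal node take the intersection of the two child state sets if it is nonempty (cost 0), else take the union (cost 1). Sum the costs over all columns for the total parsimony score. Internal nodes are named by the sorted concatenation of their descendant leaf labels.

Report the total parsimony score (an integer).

21

site 0, node AG: A={T} ∪ G={G} → {G,T} (+1)
site 0, node KV: K={C} ∪ V={T} → {C,T} (+1)
site 0, node BKV: B={A} ∪ KV={C,T} → {A,C,T} (+1)
site 0, node BKRV: BKV={A,C,T} ∩ R={A} → {A} (+0)
site 0, node ABGKRV: AG={G,T} ∪ BKRV={A} → {A,G,T} (+1)
site 1, node AG: A={A} ∪ G={T} → {A,T} (+1)
site 1, node KV: K={T} ∪ V={G} → {G,T} (+1)
site 1, node BKV: B={A} ∪ KV={G,T} → {A,G,T} (+1)
site 1, node BKRV: BKV={A,G,T} ∩ R={G} → {G} (+0)
site 1, node ABGKRV: AG={A,T} ∪ BKRV={G} → {A,G,T} (+1)
site 2, node AG: A={C} ∩ G={C} → {C} (+0)
site 2, node KV: K={G} ∪ V={T} → {G,T} (+1)
site 2, node BKV: B={T} ∩ KV={G,T} → {T} (+0)
site 2, node BKRV: BKV={T} ∪ R={C} → {C,T} (+1)
site 2, node ABGKRV: AG={C} ∩ BKRV={C,T} → {C} (+0)
site 3, node AG: A={C} ∩ G={C} → {C} (+0)
site 3, node KV: K={A} ∩ V={A} → {A} (+0)
site 3, node BKV: B={A} ∩ KV={A} → {A} (+0)
site 3, node BKRV: BKV={A} ∪ R={G} → {A,G} (+1)
site 3, node ABGKRV: AG={C} ∪ BKRV={A,G} → {A,C,G} (+1)
site 4, node AG: A={T} ∪ G={A} → {A,T} (+1)
site 4, node KV: K={T} ∪ V={A} → {A,T} (+1)
site 4, node BKV: B={A} ∩ KV={A,T} → {A} (+0)
site 4, node BKRV: BKV={A} ∪ R={C} → {A,C} (+1)
site 4, node ABGKRV: AG={A,T} ∩ BKRV={A,C} → {A} (+0)
site 5, node AG: A={T} ∪ G={A} → {A,T} (+1)
site 5, node KV: K={T} ∪ V={C} → {C,T} (+1)
site 5, node BKV: B={T} ∩ KV={C,T} → {T} (+0)
site 5, node BKRV: BKV={T} ∪ R={C} → {C,T} (+1)
site 5, node ABGKRV: AG={A,T} ∩ BKRV={C,T} → {T} (+0)
site 6, node AG: A={A} ∪ G={C} → {A,C} (+1)
site 6, node KV: K={C} ∩ V={C} → {C} (+0)
site 6, node BKV: B={T} ∪ KV={C} → {C,T} (+1)
site 6, node BKRV: BKV={C,T} ∩ R={T} → {T} (+0)
site 6, node ABGKRV: AG={A,C} ∪ BKRV={T} → {A,C,T} (+1)
per-site changes: [4, 4, 2, 2, 3, 3, 3]; total = 21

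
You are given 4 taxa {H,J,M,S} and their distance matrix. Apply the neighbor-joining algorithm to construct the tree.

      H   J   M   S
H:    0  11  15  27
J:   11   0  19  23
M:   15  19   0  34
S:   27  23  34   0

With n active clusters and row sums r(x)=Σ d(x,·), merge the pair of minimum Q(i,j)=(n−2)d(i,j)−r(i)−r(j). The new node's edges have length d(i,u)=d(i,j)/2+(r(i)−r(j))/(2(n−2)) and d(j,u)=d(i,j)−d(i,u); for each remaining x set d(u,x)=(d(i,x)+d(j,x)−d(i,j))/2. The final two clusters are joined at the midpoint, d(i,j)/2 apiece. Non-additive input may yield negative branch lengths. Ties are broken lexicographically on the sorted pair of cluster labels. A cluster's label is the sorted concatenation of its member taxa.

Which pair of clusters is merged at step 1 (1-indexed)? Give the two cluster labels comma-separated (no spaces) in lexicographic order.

H,M

step 1: merge (H,M) at d=15, Q=-91; branch lengths H→15/4, M→45/4; new cluster HM
  updated: d(HM,J)=15/2, d(HM,S)=23
step 2: merge (HM,J) at d=15/2, Q=-107/2; branch lengths HM→15/4, J→15/4; new cluster HJM
  updated: d(HJM,S)=77/4
step 3: merge (HJM,S) at d=77/4; branch lengths HJM→77/8, S→77/8; new cluster HJMS
final tree: (((H:15/4,M:45/4):15/4,J:15/4):77/8,S:77/8)
total length: 167/4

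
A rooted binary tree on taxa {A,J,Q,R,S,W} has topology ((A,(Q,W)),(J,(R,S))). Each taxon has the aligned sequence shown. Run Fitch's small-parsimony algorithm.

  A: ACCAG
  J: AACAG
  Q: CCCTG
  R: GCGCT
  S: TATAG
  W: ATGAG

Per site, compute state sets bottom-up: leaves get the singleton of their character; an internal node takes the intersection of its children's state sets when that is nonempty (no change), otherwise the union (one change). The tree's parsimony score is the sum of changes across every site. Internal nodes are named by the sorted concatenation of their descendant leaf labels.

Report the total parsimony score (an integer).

12

[col 0] QW: children Q:{C}, W:{A} ∪→ {A,C}; cost 1
[col 0] AQW: children A:{A}, QW:{A,C} ∩→ {A}; cost 0
[col 0] RS: children R:{G}, S:{T} ∪→ {G,T}; cost 1
[col 0] JRS: children J:{A}, RS:{G,T} ∪→ {A,G,T}; cost 1
[col 0] AJQRSW: children AQW:{A}, JRS:{A,G,T} ∩→ {A}; cost 0
[col 1] QW: children Q:{C}, W:{T} ∪→ {C,T}; cost 1
[col 1] AQW: children A:{C}, QW:{C,T} ∩→ {C}; cost 0
[col 1] RS: children R:{C}, S:{A} ∪→ {A,C}; cost 1
[col 1] JRS: children J:{A}, RS:{A,C} ∩→ {A}; cost 0
[col 1] AJQRSW: children AQW:{C}, JRS:{A} ∪→ {A,C}; cost 1
[col 2] QW: children Q:{C}, W:{G} ∪→ {C,G}; cost 1
[col 2] AQW: children A:{C}, QW:{C,G} ∩→ {C}; cost 0
[col 2] RS: children R:{G}, S:{T} ∪→ {G,T}; cost 1
[col 2] JRS: children J:{C}, RS:{G,T} ∪→ {C,G,T}; cost 1
[col 2] AJQRSW: children AQW:{C}, JRS:{C,G,T} ∩→ {C}; cost 0
[col 3] QW: children Q:{T}, W:{A} ∪→ {A,T}; cost 1
[col 3] AQW: children A:{A}, QW:{A,T} ∩→ {A}; cost 0
[col 3] RS: children R:{C}, S:{A} ∪→ {A,C}; cost 1
[col 3] JRS: children J:{A}, RS:{A,C} ∩→ {A}; cost 0
[col 3] AJQRSW: children AQW:{A}, JRS:{A} ∩→ {A}; cost 0
[col 4] QW: children Q:{G}, W:{G} ∩→ {G}; cost 0
[col 4] AQW: children A:{G}, QW:{G} ∩→ {G}; cost 0
[col 4] RS: children R:{T}, S:{G} ∪→ {G,T}; cost 1
[col 4] JRS: children J:{G}, RS:{G,T} ∩→ {G}; cost 0
[col 4] AJQRSW: children AQW:{G}, JRS:{G} ∩→ {G}; cost 0
per-site changes: [3, 3, 3, 2, 1]; total = 12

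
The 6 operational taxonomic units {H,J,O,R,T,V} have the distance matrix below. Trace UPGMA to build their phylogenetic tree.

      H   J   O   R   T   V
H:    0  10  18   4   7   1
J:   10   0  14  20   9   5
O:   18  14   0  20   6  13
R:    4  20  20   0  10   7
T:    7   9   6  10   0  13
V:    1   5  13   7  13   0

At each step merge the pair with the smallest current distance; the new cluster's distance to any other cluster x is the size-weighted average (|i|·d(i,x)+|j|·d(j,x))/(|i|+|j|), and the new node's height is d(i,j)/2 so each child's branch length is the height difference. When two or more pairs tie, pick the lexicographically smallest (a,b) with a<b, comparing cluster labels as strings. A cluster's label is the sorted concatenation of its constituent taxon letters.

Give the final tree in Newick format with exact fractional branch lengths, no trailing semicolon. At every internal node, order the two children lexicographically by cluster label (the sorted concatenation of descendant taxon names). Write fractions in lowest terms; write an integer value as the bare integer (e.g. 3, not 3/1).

(((H:1/2,V:1/2):9/4,R:11/4):133/36,(J:23/4,(O:3,T:3):11/4):25/36)

iteration 1: select H,V (d=1); attach at lengths (1/2, 1/2); label the merged cluster HV
  updated: d(HV,J)=15/2, d(HV,O)=31/2, d(HV,R)=11/2, d(HV,T)=10
iteration 2: select HV,R (d=11/2); attach at lengths (9/4, 11/4); label the merged cluster HRV
  updated: d(HRV,J)=35/3, d(HRV,O)=17, d(HRV,T)=10
iteration 3: select O,T (d=6); attach at lengths (3, 3); label the merged cluster OT
  updated: d(HRV,OT)=27/2, d(J,OT)=23/2
iteration 4: select J,OT (d=23/2); attach at lengths (23/4, 11/4); label the merged cluster JOT
  updated: d(HRV,JOT)=116/9
iteration 5: select HRV,JOT (d=116/9); attach at lengths (133/36, 25/36); label the merged cluster HJORTV
final tree: (((H:1/2,V:1/2):9/4,R:11/4):133/36,(J:23/4,(O:3,T:3):11/4):25/36)
total length: 224/9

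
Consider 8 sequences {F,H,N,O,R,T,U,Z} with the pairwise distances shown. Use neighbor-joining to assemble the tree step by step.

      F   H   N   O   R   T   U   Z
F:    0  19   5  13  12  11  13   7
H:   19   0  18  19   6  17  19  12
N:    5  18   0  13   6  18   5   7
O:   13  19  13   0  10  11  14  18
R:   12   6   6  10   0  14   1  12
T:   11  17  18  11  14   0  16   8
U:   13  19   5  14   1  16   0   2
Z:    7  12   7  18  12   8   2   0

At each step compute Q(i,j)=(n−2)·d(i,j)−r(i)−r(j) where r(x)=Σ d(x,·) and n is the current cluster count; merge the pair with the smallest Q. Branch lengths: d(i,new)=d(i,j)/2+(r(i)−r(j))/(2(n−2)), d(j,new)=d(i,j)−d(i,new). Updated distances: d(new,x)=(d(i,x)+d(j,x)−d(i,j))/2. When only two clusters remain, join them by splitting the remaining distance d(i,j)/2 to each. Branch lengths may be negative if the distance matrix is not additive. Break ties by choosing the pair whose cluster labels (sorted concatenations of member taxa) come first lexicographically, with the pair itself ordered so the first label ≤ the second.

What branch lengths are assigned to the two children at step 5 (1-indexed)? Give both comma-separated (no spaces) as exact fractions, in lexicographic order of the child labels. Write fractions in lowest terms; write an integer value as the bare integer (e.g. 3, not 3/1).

17/8,19/8

1. join H+R (d=6, Q=-135) ⇒ HR; edges |H|=85/12, |R|=-13/12
  updated: d(F,HR)=25/2, d(HR,N)=9, d(HR,O)=23/2, d(HR,T)=25/2, d(HR,U)=7, d(HR,Z)=9
2. join O+T (d=11, Q=-102) ⇒ OT; edges |O|=59/10, |T|=51/10
  updated: d(F,OT)=13/2, d(HR,OT)=13/2, d(N,OT)=10, d(OT,U)=19/2, d(OT,Z)=15/2
3. join U+Z (d=2, Q=-61) ⇒ UZ; edges |U|=3/2, |Z|=1/2
  updated: d(F,UZ)=9, d(HR,UZ)=7, d(N,UZ)=5, d(OT,UZ)=15/2
4. join F+N (d=5, Q=-47) ⇒ FN; edges |F|=19/6, |N|=11/6
  updated: d(FN,HR)=33/4, d(FN,OT)=23/4, d(FN,UZ)=9/2
5. join FN+UZ (d=9/2, Q=-57/2) ⇒ FNUZ; edges |FN|=17/8, |UZ|=19/8
  updated: d(FNUZ,HR)=43/8, d(FNUZ,OT)=35/8
6. join FNUZ+HR (d=43/8, Q=-65/4) ⇒ FHNRUZ; edges |FNUZ|=13/8, |HR|=15/4
  updated: d(FHNRUZ,OT)=11/4
7. join FHNRUZ+OT (d=11/4) ⇒ FHNORTUZ; edges |FHNRUZ|=11/8, |OT|=11/8
final tree: ((((F:19/6,N:11/6):17/8,(U:3/2,Z:1/2):19/8):13/8,(H:85/12,R:-13/12):15/4):11/8,(O:59/10,T:51/10):11/8)
total length: 293/8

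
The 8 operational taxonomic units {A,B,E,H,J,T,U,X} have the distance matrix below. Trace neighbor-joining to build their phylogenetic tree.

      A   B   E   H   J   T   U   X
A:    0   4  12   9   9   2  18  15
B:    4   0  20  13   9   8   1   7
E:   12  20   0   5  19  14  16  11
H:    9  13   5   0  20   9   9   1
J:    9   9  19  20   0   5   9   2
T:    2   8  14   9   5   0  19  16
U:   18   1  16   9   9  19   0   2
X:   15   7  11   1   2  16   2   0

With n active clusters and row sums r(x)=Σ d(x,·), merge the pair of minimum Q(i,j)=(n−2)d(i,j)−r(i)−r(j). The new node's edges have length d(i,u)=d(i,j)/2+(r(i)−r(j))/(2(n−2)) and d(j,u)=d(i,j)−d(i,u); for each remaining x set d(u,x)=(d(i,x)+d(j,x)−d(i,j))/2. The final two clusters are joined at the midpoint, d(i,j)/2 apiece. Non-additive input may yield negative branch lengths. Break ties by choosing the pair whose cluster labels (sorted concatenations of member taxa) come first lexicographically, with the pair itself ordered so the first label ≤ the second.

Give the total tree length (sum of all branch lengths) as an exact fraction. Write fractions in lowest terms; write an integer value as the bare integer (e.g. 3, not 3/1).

step 1: merge (E,H) at d=5, Q=-133; branch lengths E→61/12, H→-1/12; new cluster EH
  updated: d(A,EH)=8, d(B,EH)=14, d(EH,J)=17, d(EH,T)=9, d(EH,U)=10, d(EH,X)=7/2
step 2: merge (A,T) at d=2, Q=-105; branch lengths A→7/10, T→13/10; new cluster AT
  updated: d(AT,B)=5, d(AT,EH)=15/2, d(AT,J)=6, d(AT,U)=35/2, d(AT,X)=29/2
step 3: merge (AT,EH) at d=15/2, Q=-145/2; branch lengths AT→57/16, EH→63/16; new cluster AEHT
  updated: d(AEHT,B)=23/4, d(AEHT,J)=31/4, d(AEHT,U)=10, d(AEHT,X)=21/4
step 4: merge (B,U) at d=1, Q=-167/4; branch lengths B→5/8, U→3/8; new cluster BU
  updated: d(AEHT,BU)=59/8, d(BU,J)=17/2, d(BU,X)=4
step 5: merge (AEHT,BU) at d=59/8, Q=-51/2; branch lengths AEHT→61/16, BU→57/16; new cluster ABEHTU
  updated: d(ABEHTU,J)=71/16, d(ABEHTU,X)=15/16
step 6: merge (ABEHTU,J) at d=71/16, Q=-59/8; branch lengths ABEHTU→27/16, J→11/4; new cluster ABEHJTU
  updated: d(ABEHJTU,X)=-3/4
step 7: merge (ABEHJTU,X) at d=-3/4; branch lengths ABEHJTU→-3/8, X→-3/8; new cluster ABEHJTUX
final tree: (((((A:7/10,T:13/10):57/16,(E:61/12,H:-1/12):63/16):61/16,(B:5/8,U:3/8):57/16):27/16,J:11/4):-3/8,X:-3/8)
total length: 425/16

425/16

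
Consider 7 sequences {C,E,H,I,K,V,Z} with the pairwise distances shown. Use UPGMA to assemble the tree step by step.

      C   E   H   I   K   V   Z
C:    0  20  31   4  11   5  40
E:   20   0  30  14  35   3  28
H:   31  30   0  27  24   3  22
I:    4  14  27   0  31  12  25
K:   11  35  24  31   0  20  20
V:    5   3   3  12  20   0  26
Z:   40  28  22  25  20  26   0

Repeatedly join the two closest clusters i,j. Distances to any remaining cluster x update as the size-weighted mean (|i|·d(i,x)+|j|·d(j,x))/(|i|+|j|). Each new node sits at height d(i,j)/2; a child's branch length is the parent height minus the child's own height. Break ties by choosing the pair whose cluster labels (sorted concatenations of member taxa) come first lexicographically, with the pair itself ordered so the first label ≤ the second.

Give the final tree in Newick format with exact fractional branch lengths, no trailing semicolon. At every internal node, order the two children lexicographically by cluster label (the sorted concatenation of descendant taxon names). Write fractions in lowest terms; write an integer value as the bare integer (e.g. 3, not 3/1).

((((C:2,I:2):35/8,(E:3/2,V:3/2):39/8):5,H:91/8):69/40,(K:10,Z:10):31/10)

1. join E+V (d=3) ⇒ EV; edges |E|=3/2, |V|=3/2
  updated: d(C,EV)=25/2, d(EV,H)=33/2, d(EV,I)=13, d(EV,K)=55/2, d(EV,Z)=27
2. join C+I (d=4) ⇒ CI; edges |C|=2, |I|=2
  updated: d(CI,EV)=51/4, d(CI,H)=29, d(CI,K)=21, d(CI,Z)=65/2
3. join CI+EV (d=51/4) ⇒ CEIV; edges |CI|=35/8, |EV|=39/8
  updated: d(CEIV,H)=91/4, d(CEIV,K)=97/4, d(CEIV,Z)=119/4
4. join K+Z (d=20) ⇒ KZ; edges |K|=10, |Z|=10
  updated: d(CEIV,KZ)=27, d(H,KZ)=23
5. join CEIV+H (d=91/4) ⇒ CEHIV; edges |CEIV|=5, |H|=91/8
  updated: d(CEHIV,KZ)=131/5
6. join CEHIV+KZ (d=131/5) ⇒ CEHIKVZ; edges |CEHIV|=69/40, |KZ|=31/10
final tree: ((((C:2,I:2):35/8,(E:3/2,V:3/2):39/8):5,H:91/8):69/40,(K:10,Z:10):31/10)
total length: 1149/20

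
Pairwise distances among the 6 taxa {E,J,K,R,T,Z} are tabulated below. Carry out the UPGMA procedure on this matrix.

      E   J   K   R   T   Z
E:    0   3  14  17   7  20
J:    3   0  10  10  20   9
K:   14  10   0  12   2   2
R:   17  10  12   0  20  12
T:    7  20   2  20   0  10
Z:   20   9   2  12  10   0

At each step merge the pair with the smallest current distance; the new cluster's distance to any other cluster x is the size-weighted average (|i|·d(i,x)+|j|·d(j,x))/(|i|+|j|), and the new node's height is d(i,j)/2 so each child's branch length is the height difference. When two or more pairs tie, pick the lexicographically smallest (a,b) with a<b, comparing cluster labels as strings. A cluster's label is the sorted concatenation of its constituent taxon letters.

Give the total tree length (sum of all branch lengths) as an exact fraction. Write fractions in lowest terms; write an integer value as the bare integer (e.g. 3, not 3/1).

791/30

step 1: merge (K,T) at d=2; branch lengths K→1, T→1; new cluster KT
  updated: d(E,KT)=21/2, d(J,KT)=15, d(KT,R)=16, d(KT,Z)=6
step 2: merge (E,J) at d=3; branch lengths E→3/2, J→3/2; new cluster EJ
  updated: d(EJ,KT)=51/4, d(EJ,R)=27/2, d(EJ,Z)=29/2
step 3: merge (KT,Z) at d=6; branch lengths KT→2, Z→3; new cluster KTZ
  updated: d(EJ,KTZ)=40/3, d(KTZ,R)=44/3
step 4: merge (EJ,KTZ) at d=40/3; branch lengths EJ→31/6, KTZ→11/3; new cluster EJKTZ
  updated: d(EJKTZ,R)=71/5
step 5: merge (EJKTZ,R) at d=71/5; branch lengths EJKTZ→13/30, R→71/10; new cluster EJKRTZ
final tree: (((E:3/2,J:3/2):31/6,((K:1,T:1):2,Z:3):11/3):13/30,R:71/10)
total length: 791/30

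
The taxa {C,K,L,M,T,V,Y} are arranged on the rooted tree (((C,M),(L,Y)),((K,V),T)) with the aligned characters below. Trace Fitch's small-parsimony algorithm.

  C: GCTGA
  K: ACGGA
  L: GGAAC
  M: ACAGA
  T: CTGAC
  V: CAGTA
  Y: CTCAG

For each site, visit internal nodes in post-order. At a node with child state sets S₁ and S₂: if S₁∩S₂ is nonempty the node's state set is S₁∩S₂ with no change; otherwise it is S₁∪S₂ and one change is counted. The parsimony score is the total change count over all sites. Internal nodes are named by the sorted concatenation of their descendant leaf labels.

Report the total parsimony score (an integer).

17

CM@0: {G} ∪ {A} = {A,G} (union, +1)
LY@0: {G} ∪ {C} = {C,G} (union, +1)
CLMY@0: {A,G} ∩ {C,G} = {G} (intersection, +0)
KV@0: {A} ∪ {C} = {A,C} (union, +1)
KTV@0: {A,C} ∩ {C} = {C} (intersection, +0)
CKLMTVY@0: {G} ∪ {C} = {C,G} (union, +1)
CM@1: {C} ∩ {C} = {C} (intersection, +0)
LY@1: {G} ∪ {T} = {G,T} (union, +1)
CLMY@1: {C} ∪ {G,T} = {C,G,T} (union, +1)
KV@1: {C} ∪ {A} = {A,C} (union, +1)
KTV@1: {A,C} ∪ {T} = {A,C,T} (union, +1)
CKLMTVY@1: {C,G,T} ∩ {A,C,T} = {C,T} (intersection, +0)
CM@2: {T} ∪ {A} = {A,T} (union, +1)
LY@2: {A} ∪ {C} = {A,C} (union, +1)
CLMY@2: {A,T} ∩ {A,C} = {A} (intersection, +0)
KV@2: {G} ∩ {G} = {G} (intersection, +0)
KTV@2: {G} ∩ {G} = {G} (intersection, +0)
CKLMTVY@2: {A} ∪ {G} = {A,G} (union, +1)
CM@3: {G} ∩ {G} = {G} (intersection, +0)
LY@3: {A} ∩ {A} = {A} (intersection, +0)
CLMY@3: {G} ∪ {A} = {A,G} (union, +1)
KV@3: {G} ∪ {T} = {G,T} (union, +1)
KTV@3: {G,T} ∪ {A} = {A,G,T} (union, +1)
CKLMTVY@3: {A,G} ∩ {A,G,T} = {A,G} (intersection, +0)
CM@4: {A} ∩ {A} = {A} (intersection, +0)
LY@4: {C} ∪ {G} = {C,G} (union, +1)
CLMY@4: {A} ∪ {C,G} = {A,C,G} (union, +1)
KV@4: {A} ∩ {A} = {A} (intersection, +0)
KTV@4: {A} ∪ {C} = {A,C} (union, +1)
CKLMTVY@4: {A,C,G} ∩ {A,C} = {A,C} (intersection, +0)
per-site changes: [4, 4, 3, 3, 3]; total = 17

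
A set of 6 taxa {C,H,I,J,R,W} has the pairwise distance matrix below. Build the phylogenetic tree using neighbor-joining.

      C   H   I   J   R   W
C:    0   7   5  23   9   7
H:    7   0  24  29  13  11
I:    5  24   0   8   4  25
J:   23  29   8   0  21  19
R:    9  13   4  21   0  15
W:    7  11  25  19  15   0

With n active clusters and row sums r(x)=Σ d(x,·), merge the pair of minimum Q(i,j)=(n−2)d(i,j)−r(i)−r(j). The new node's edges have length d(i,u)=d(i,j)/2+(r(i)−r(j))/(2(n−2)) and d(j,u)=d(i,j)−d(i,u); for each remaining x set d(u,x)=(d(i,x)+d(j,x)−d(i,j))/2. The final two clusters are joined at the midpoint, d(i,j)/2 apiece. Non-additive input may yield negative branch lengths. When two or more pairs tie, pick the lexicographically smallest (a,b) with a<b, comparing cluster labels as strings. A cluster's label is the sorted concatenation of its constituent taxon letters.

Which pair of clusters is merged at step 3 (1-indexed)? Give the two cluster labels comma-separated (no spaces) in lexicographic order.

iteration 1: select I,J (d=8, Q=-134); attach at lengths (-1/4, 33/4); label the merged cluster IJ
  updated: d(C,IJ)=10, d(H,IJ)=45/2, d(IJ,R)=17/2, d(IJ,W)=18
iteration 2: select IJ,R (d=17/2, Q=-79); attach at lengths (13/2, 2); label the merged cluster IJR
  updated: d(C,IJR)=21/4, d(H,IJR)=27/2, d(IJR,W)=49/4
iteration 3: select C,IJR (d=21/4, Q=-159/4); attach at lengths (-5/16, 89/16); label the merged cluster CIJR
  updated: d(CIJR,H)=61/8, d(CIJR,W)=7
iteration 4: select CIJR,H (d=61/8, Q=-205/8); attach at lengths (29/16, 93/16); label the merged cluster CHIJR
  updated: d(CHIJR,W)=83/16
iteration 5: select CHIJR,W (d=83/16); attach at lengths (83/32, 83/32); label the merged cluster CHIJRW
final tree: (((C:-5/16,((I:-1/4,J:33/4):13/2,R:2):89/16):29/16,H:93/16):83/32,W:83/32)
total length: 553/16

C,IJR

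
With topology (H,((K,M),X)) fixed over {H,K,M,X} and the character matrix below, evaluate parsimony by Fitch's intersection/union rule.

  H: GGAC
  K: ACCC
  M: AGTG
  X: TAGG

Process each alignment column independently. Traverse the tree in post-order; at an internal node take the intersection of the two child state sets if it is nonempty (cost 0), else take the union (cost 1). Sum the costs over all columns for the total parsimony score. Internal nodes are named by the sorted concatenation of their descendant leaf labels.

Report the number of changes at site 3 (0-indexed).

2

[col 0] KM: children K:{A}, M:{A} ∩→ {A}; cost 0
[col 0] KMX: children KM:{A}, X:{T} ∪→ {A,T}; cost 1
[col 0] HKMX: children H:{G}, KMX:{A,T} ∪→ {A,G,T}; cost 1
[col 1] KM: children K:{C}, M:{G} ∪→ {C,G}; cost 1
[col 1] KMX: children KM:{C,G}, X:{A} ∪→ {A,C,G}; cost 1
[col 1] HKMX: children H:{G}, KMX:{A,C,G} ∩→ {G}; cost 0
[col 2] KM: children K:{C}, M:{T} ∪→ {C,T}; cost 1
[col 2] KMX: children KM:{C,T}, X:{G} ∪→ {C,G,T}; cost 1
[col 2] HKMX: children H:{A}, KMX:{C,G,T} ∪→ {A,C,G,T}; cost 1
[col 3] KM: children K:{C}, M:{G} ∪→ {C,G}; cost 1
[col 3] KMX: children KM:{C,G}, X:{G} ∩→ {G}; cost 0
[col 3] HKMX: children H:{C}, KMX:{G} ∪→ {C,G}; cost 1
per-site changes: [2, 2, 3, 2]; total = 9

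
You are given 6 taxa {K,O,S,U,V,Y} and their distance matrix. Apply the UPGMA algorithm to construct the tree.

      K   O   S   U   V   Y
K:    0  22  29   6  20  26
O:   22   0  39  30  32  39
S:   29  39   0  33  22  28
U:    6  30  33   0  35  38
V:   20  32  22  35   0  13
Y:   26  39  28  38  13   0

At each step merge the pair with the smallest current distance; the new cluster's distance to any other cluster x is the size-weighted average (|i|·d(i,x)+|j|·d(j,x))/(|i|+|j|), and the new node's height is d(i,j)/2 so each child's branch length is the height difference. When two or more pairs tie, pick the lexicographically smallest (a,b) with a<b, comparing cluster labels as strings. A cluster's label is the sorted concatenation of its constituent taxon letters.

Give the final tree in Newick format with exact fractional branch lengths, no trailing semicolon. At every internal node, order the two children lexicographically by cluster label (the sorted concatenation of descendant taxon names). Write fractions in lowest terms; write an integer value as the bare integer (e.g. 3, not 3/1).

iteration 1: select K,U (d=6); attach at lengths (3, 3); label the merged cluster KU
  updated: d(KU,O)=26, d(KU,S)=31, d(KU,V)=55/2, d(KU,Y)=32
iteration 2: select V,Y (d=13); attach at lengths (13/2, 13/2); label the merged cluster VY
  updated: d(KU,VY)=119/4, d(O,VY)=71/2, d(S,VY)=25
iteration 3: select S,VY (d=25); attach at lengths (25/2, 6); label the merged cluster SVY
  updated: d(KU,SVY)=181/6, d(O,SVY)=110/3
iteration 4: select KU,O (d=26); attach at lengths (10, 13); label the merged cluster KOU
  updated: d(KOU,SVY)=97/3
iteration 5: select KOU,SVY (d=97/3); attach at lengths (19/6, 11/3); label the merged cluster KOSUVY
final tree: (((K:3,U:3):10,O:13):19/6,(S:25/2,(V:13/2,Y:13/2):6):11/3)
total length: 202/3

(((K:3,U:3):10,O:13):19/6,(S:25/2,(V:13/2,Y:13/2):6):11/3)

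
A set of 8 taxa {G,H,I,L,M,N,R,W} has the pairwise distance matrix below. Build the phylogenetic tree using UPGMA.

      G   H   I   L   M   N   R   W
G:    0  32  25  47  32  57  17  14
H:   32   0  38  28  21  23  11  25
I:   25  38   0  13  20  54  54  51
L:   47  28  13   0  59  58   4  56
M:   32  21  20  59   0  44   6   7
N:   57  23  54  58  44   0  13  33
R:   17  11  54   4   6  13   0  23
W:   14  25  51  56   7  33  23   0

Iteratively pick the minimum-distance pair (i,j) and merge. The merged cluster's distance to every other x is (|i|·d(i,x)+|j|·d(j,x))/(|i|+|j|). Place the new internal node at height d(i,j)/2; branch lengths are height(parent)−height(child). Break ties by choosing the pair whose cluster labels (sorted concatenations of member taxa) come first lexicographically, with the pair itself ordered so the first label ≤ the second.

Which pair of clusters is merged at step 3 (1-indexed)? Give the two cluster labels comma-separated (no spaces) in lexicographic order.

iteration 1: select L,R (d=4); attach at lengths (2, 2); label the merged cluster LR
  updated: d(G,LR)=32, d(H,LR)=39/2, d(I,LR)=67/2, d(LR,M)=65/2, d(LR,N)=71/2, d(LR,W)=79/2
iteration 2: select M,W (d=7); attach at lengths (7/2, 7/2); label the merged cluster MW
  updated: d(G,MW)=23, d(H,MW)=23, d(I,MW)=71/2, d(LR,MW)=36, d(MW,N)=77/2
iteration 3: select H,LR (d=39/2); attach at lengths (39/4, 31/4); label the merged cluster HLR
  updated: d(G,HLR)=32, d(HLR,I)=35, d(HLR,MW)=95/3, d(HLR,N)=94/3
iteration 4: select G,MW (d=23); attach at lengths (23/2, 8); label the merged cluster GMW
  updated: d(GMW,HLR)=286/9, d(GMW,I)=32, d(GMW,N)=134/3
iteration 5: select HLR,N (d=94/3); attach at lengths (71/12, 47/3); label the merged cluster HLNR
  updated: d(GMW,HLNR)=35, d(HLNR,I)=159/4
iteration 6: select GMW,I (d=32); attach at lengths (9/2, 16); label the merged cluster GIMW
  updated: d(GIMW,HLNR)=579/16
iteration 7: select GIMW,HLNR (d=579/16); attach at lengths (67/32, 233/96); label the merged cluster GHILMNRW
final tree: (((G:23/2,(M:7/2,W:7/2):8):9/2,I:16):67/32,((H:39/4,(L:2,R:2):31/4):71/12,N:47/3):233/96)
total length: 4541/48

H,LR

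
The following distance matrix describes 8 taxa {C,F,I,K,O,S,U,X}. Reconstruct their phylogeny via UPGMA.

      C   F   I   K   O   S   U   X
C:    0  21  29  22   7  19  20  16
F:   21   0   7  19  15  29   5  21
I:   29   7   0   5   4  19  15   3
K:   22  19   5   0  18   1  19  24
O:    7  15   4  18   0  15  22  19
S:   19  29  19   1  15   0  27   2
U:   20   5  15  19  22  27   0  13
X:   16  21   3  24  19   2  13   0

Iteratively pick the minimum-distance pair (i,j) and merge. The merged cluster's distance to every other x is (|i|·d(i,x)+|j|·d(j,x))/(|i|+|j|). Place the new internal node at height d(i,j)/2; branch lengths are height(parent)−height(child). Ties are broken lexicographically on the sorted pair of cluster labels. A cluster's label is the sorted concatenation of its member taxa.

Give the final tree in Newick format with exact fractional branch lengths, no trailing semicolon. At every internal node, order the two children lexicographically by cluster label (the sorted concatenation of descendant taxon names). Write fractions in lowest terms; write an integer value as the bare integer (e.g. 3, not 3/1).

1. join K+S (d=1) ⇒ KS; edges |K|=1/2, |S|=1/2
  updated: d(C,KS)=41/2, d(F,KS)=24, d(I,KS)=12, d(KS,O)=33/2, d(KS,U)=23, d(KS,X)=13
2. join I+X (d=3) ⇒ IX; edges |I|=3/2, |X|=3/2
  updated: d(C,IX)=45/2, d(F,IX)=14, d(IX,KS)=25/2, d(IX,O)=23/2, d(IX,U)=14
3. join F+U (d=5) ⇒ FU; edges |F|=5/2, |U|=5/2
  updated: d(C,FU)=41/2, d(FU,IX)=14, d(FU,KS)=47/2, d(FU,O)=37/2
4. join C+O (d=7) ⇒ CO; edges |C|=7/2, |O|=7/2
  updated: d(CO,FU)=39/2, d(CO,IX)=17, d(CO,KS)=37/2
5. join IX+KS (d=25/2) ⇒ IKSX; edges |IX|=19/4, |KS|=23/4
  updated: d(CO,IKSX)=71/4, d(FU,IKSX)=75/4
6. join CO+IKSX (d=71/4) ⇒ CIKOSX; edges |CO|=43/8, |IKSX|=21/8
  updated: d(CIKOSX,FU)=19
7. join CIKOSX+FU (d=19) ⇒ CFIKOSUX; edges |CIKOSX|=5/8, |FU|=7
final tree: (((C:7/2,O:7/2):43/8,((I:3/2,X:3/2):19/4,(K:1/2,S:1/2):23/4):21/8):5/8,(F:5/2,U:5/2):7)
total length: 337/8

(((C:7/2,O:7/2):43/8,((I:3/2,X:3/2):19/4,(K:1/2,S:1/2):23/4):21/8):5/8,(F:5/2,U:5/2):7)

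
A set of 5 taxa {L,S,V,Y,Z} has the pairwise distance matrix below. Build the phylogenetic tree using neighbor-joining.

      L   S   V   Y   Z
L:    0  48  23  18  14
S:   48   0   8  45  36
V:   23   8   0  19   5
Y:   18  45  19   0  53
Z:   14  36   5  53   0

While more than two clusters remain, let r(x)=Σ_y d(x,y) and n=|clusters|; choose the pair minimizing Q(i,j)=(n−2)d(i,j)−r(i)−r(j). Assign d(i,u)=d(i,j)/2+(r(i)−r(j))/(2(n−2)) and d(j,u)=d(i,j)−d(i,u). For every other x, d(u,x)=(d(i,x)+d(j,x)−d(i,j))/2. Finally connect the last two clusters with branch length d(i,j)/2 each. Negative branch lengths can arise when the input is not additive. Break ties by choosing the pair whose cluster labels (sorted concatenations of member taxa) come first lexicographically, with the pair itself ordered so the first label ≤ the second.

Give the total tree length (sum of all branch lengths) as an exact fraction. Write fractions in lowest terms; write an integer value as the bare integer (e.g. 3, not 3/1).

455/8

1. join L+Y (d=18, Q=-184) ⇒ LY; edges |L|=11/3, |Y|=43/3
  updated: d(LY,S)=75/2, d(LY,V)=12, d(LY,Z)=49/2
2. join LY+Z (d=49/2, Q=-181/2) ⇒ LYZ; edges |LY|=115/8, |Z|=81/8
  updated: d(LYZ,S)=49/2, d(LYZ,V)=-15/4
3. join LYZ+S (d=49/2, Q=-115/4) ⇒ LSYZ; edges |LYZ|=51/8, |S|=145/8
  updated: d(LSYZ,V)=-81/8
4. join LSYZ+V (d=-81/8) ⇒ LSVYZ; edges |LSYZ|=-81/16, |V|=-81/16
final tree: ((((L:11/3,Y:43/3):115/8,Z:81/8):51/8,S:145/8):-81/16,V:-81/16)
total length: 455/8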